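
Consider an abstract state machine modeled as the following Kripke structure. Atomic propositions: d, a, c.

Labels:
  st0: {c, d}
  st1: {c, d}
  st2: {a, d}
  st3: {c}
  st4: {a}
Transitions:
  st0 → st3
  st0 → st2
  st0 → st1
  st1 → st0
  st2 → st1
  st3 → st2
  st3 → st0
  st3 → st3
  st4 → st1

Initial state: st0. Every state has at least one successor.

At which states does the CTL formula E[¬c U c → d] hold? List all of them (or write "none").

States satisfying ¬c: {st2, st4}.
States satisfying c → d: {st0, st1, st2, st4}.
States satisfying E[¬c U c → d]: {st0, st1, st2, st4}.

{st0, st1, st2, st4}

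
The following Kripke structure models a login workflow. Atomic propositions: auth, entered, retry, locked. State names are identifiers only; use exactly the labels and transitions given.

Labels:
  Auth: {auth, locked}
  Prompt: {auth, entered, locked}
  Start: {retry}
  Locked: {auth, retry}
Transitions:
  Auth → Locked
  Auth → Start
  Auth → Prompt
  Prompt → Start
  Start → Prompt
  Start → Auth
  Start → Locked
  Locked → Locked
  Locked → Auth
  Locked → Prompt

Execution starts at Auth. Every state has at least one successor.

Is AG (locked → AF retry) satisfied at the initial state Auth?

States satisfying locked → AF retry: {Auth, Prompt, Start, Locked}.
States satisfying AG (locked → AF retry): {Auth, Prompt, Start, Locked}.
Every state reachable from Auth satisfies locked → AF retry.
Auth ∈ Sat(AG (locked → AF retry)).

Holds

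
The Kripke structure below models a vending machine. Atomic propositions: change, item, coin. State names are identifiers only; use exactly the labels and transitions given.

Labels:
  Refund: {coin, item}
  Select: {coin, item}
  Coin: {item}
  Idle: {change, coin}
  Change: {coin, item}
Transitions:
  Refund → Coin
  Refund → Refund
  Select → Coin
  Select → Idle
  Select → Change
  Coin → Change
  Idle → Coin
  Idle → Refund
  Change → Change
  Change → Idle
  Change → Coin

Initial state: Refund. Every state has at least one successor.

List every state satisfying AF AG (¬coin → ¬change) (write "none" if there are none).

States satisfying AG (¬coin → ¬change): {Refund, Select, Coin, Idle, Change}.
States satisfying AF AG (¬coin → ¬change): {Refund, Select, Coin, Idle, Change}.

{Refund, Select, Coin, Idle, Change}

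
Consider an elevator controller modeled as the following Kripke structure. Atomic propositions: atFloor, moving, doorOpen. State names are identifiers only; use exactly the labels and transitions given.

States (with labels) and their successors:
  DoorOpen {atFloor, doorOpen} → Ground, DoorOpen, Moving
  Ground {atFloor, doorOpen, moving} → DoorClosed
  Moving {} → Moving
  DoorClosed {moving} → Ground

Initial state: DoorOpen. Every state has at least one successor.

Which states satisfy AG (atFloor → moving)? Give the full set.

States satisfying atFloor → moving: {Ground, Moving, DoorClosed}.
States satisfying AG (atFloor → moving): {Ground, Moving, DoorClosed}.

{Ground, Moving, DoorClosed}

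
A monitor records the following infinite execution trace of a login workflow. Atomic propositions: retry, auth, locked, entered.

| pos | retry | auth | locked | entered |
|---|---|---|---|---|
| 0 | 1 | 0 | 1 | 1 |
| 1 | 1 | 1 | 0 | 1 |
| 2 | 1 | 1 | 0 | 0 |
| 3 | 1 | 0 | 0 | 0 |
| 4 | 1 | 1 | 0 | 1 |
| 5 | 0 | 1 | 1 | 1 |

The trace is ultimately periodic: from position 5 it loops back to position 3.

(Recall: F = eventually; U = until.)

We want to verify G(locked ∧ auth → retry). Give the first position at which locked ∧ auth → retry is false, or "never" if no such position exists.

Check locked ∧ auth → retry at each position in order: 0 ✓, 1 ✓, 2 ✓, 3 ✓, 4 ✓.
At position 5 the labels are {auth, entered, locked}, so locked ∧ auth → retry is false there. This is the first violation.

5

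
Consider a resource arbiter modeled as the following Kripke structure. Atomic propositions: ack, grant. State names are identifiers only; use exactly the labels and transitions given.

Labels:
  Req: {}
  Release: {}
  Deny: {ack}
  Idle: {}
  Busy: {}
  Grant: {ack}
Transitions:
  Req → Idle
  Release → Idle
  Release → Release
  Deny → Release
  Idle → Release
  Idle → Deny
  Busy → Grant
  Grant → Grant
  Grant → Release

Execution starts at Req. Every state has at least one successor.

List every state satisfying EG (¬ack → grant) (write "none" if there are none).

States satisfying ¬ack → grant: {Deny, Grant}.
States satisfying EG (¬ack → grant): {Grant}.

{Grant}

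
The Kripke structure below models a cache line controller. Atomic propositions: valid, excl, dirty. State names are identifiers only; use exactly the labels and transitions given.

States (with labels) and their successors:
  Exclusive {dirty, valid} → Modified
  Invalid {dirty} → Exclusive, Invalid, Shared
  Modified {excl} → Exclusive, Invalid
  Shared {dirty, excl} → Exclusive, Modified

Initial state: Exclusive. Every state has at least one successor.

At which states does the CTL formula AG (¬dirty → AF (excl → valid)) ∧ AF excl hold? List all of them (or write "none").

{Exclusive, Modified, Shared}

States satisfying ¬dirty → AF (excl → valid): {Exclusive, Invalid, Modified, Shared}.
States satisfying AG (¬dirty → AF (excl → valid)): {Exclusive, Invalid, Modified, Shared}.
States satisfying excl: {Modified, Shared}.
States satisfying AF excl: {Exclusive, Modified, Shared}.
States satisfying AG (¬dirty → AF (excl → valid)) ∧ AF excl: {Exclusive, Modified, Shared}.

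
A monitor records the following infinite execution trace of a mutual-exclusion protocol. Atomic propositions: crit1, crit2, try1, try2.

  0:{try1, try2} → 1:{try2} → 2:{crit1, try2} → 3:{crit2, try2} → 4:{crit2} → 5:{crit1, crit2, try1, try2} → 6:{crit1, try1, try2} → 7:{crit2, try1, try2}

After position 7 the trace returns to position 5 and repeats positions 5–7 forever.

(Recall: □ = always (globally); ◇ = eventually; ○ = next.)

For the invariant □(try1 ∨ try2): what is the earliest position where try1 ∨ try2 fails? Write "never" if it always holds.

Check try1 ∨ try2 at each position in order: 0 ✓, 1 ✓, 2 ✓, 3 ✓.
At position 4 the labels are {crit2}, so try1 ∨ try2 is false there. This is the first violation.

4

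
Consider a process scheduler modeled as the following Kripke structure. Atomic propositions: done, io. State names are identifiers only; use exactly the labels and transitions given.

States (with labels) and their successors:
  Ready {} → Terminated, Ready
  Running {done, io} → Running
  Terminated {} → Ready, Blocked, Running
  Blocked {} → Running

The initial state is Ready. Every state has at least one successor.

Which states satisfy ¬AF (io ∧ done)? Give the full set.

{Ready, Terminated}

States satisfying io ∧ done: {Running}.
States satisfying AF (io ∧ done): {Running, Blocked}.
States satisfying ¬AF (io ∧ done): {Ready, Terminated}.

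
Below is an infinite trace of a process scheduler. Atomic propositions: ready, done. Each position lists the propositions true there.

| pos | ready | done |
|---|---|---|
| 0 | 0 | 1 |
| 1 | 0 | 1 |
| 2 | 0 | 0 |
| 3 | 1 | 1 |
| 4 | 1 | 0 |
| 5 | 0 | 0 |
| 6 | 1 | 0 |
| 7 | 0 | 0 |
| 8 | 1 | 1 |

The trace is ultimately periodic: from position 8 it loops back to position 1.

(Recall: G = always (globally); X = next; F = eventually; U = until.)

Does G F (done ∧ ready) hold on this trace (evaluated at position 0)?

Satisfied

F (done ∧ ready) holds at every position 0..8, and those are all positions ever visited, so G F (done ∧ ready) holds.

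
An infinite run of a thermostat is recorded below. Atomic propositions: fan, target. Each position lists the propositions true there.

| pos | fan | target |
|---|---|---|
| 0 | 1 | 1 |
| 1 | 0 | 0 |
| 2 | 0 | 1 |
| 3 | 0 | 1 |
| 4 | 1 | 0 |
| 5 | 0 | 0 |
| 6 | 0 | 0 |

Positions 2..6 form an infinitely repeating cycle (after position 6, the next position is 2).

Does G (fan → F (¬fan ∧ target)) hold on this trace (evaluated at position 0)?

fan → F (¬fan ∧ target) holds at every position 0..6, and those are all positions ever visited, so G (fan → F (¬fan ∧ target)) holds.
Positions where fan holds: 0, 4.
Check F (¬fan ∧ target) at each: 0→ok, 4→ok.

Satisfied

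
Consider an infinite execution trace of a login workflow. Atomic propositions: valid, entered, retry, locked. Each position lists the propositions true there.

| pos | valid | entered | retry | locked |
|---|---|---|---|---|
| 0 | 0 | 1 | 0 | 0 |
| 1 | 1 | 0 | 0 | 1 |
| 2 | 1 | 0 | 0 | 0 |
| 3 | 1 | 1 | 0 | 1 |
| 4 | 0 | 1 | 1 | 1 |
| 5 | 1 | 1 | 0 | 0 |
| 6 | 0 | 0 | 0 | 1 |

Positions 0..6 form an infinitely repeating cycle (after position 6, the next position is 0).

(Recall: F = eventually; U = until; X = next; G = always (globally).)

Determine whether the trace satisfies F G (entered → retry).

G (entered → retry) is false at every position 0..6, so it never becomes true and F G (entered → retry) fails.

No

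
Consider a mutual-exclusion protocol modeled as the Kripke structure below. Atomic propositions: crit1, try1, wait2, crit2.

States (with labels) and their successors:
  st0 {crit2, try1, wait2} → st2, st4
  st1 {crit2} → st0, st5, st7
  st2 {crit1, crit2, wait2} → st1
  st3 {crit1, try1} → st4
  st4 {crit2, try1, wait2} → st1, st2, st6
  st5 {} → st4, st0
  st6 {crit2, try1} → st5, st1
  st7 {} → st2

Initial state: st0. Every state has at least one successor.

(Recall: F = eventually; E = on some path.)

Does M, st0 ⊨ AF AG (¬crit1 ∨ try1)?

No

States satisfying AG (¬crit1 ∨ try1): ∅.
States satisfying AF AG (¬crit1 ∨ try1): ∅.
There is a path from st0 along which AG (¬crit1 ∨ try1) never holds.
st0 ∉ Sat(AF AG (¬crit1 ∨ try1)).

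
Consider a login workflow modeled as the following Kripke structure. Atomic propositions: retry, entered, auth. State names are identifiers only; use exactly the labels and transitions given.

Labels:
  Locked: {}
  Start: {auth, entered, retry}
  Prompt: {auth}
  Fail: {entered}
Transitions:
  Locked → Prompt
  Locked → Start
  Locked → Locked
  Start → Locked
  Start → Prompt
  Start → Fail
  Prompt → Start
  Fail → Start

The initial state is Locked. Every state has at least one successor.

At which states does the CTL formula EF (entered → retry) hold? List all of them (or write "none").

{Locked, Start, Prompt, Fail}

States satisfying entered → retry: {Locked, Start, Prompt}.
States satisfying EF (entered → retry): {Locked, Start, Prompt, Fail}.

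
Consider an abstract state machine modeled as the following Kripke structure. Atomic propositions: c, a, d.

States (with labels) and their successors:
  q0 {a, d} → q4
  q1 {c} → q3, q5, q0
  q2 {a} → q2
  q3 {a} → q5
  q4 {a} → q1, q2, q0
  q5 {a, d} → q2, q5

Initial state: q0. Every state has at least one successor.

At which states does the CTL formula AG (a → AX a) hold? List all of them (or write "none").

{q2, q3, q5}

States satisfying a → AX a: {q0, q1, q2, q3, q5}.
States satisfying AG (a → AX a): {q2, q3, q5}.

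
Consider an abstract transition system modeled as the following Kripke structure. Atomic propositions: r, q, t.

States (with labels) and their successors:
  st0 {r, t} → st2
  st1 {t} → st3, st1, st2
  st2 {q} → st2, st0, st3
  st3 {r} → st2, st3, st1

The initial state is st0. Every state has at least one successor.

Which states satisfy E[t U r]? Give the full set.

States satisfying t: {st0, st1}.
States satisfying r: {st0, st3}.
States satisfying E[t U r]: {st0, st1, st3}.

{st0, st1, st3}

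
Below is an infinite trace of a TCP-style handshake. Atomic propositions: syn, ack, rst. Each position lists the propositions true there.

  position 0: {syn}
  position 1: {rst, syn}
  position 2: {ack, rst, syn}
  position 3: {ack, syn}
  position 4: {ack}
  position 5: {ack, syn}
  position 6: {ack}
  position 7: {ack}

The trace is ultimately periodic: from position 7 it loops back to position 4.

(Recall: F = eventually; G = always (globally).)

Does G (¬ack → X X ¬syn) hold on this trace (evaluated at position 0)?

Does not hold

¬ack → X X ¬syn must hold at every position from 0 onward. It fails at position 0, so G (¬ack → X X ¬syn) is false.
Positions where ¬ack holds: 0, 1.
Check X X ¬syn at each: 0→fails, 1→fails.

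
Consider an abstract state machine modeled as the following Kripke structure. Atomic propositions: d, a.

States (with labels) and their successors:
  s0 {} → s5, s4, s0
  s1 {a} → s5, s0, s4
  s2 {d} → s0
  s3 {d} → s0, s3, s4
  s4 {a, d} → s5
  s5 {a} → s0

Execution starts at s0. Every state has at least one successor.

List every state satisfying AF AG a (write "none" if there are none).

none

States satisfying AG a: ∅.
States satisfying AF AG a: ∅.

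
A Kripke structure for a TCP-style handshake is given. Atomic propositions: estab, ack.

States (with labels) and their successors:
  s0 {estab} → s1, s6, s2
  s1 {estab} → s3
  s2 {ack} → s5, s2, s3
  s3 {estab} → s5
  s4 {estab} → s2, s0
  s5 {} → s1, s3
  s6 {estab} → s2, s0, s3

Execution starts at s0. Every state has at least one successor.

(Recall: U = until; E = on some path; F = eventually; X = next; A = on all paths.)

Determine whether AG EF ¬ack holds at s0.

Yes

States satisfying EF ¬ack: {s0, s1, s2, s3, s4, s5, s6}.
States satisfying AG EF ¬ack: {s0, s1, s2, s3, s4, s5, s6}.
Every state reachable from s0 satisfies EF ¬ack.
s0 ∈ Sat(AG EF ¬ack).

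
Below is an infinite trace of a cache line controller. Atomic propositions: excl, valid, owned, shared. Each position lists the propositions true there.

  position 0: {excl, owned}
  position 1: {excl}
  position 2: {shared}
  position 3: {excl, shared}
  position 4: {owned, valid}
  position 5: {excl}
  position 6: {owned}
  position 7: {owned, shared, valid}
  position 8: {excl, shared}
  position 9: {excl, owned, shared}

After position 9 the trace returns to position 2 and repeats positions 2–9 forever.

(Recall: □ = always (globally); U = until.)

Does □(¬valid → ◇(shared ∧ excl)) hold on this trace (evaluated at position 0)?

Holds

¬valid → ◇(shared ∧ excl) holds at every position 0..9, and those are all positions ever visited, so □(¬valid → ◇(shared ∧ excl)) holds.
Positions where ¬valid holds: 0, 1, 2, 3, 5, 6, 8, 9.
Check ◇(shared ∧ excl) at each: 0→ok, 1→ok, 2→ok, 3→ok, 5→ok, 6→ok, 8→ok, 9→ok.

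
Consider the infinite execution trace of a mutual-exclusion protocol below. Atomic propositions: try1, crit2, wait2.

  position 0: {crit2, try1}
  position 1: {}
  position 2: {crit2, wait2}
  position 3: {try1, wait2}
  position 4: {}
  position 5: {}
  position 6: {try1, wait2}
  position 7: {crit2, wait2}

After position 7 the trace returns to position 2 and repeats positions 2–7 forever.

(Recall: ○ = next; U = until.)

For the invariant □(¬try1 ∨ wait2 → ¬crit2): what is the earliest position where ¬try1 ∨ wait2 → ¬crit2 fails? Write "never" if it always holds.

2

Check ¬try1 ∨ wait2 → ¬crit2 at each position in order: 0 ✓, 1 ✓.
At position 2 the labels are {crit2, wait2}, so ¬try1 ∨ wait2 → ¬crit2 is false there. This is the first violation.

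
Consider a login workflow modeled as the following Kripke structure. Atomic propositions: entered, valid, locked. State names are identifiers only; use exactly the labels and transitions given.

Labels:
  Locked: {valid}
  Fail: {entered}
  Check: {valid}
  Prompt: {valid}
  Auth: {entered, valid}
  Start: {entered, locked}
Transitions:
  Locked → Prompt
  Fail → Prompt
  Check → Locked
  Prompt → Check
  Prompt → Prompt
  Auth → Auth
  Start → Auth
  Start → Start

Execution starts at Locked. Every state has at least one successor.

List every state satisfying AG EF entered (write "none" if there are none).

{Auth, Start}

States satisfying EF entered: {Fail, Auth, Start}.
States satisfying AG EF entered: {Auth, Start}.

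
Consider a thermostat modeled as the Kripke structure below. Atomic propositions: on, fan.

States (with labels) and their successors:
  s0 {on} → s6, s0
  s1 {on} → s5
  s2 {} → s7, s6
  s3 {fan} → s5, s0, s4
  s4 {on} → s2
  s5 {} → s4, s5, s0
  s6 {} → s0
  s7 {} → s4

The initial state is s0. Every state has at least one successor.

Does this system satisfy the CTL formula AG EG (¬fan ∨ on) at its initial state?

Holds

States satisfying EG (¬fan ∨ on): {s0, s1, s2, s4, s5, s6, s7}.
States satisfying AG EG (¬fan ∨ on): {s0, s1, s2, s4, s5, s6, s7}.
Every state reachable from s0 satisfies EG (¬fan ∨ on).
s0 ∈ Sat(AG EG (¬fan ∨ on)).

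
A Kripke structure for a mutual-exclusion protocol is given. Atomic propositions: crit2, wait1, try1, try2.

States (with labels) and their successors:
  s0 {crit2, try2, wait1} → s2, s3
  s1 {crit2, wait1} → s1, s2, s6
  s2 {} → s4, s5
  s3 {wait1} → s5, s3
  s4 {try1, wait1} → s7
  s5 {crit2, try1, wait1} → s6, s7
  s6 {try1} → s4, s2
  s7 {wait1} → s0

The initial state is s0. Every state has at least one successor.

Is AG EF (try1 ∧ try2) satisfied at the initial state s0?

Violated

States satisfying EF (try1 ∧ try2): ∅.
States satisfying AG EF (try1 ∧ try2): ∅.
s0 is reachable from s0 and violates EF (try1 ∧ try2), so AG fails at s0.
s0 ∉ Sat(AG EF (try1 ∧ try2)).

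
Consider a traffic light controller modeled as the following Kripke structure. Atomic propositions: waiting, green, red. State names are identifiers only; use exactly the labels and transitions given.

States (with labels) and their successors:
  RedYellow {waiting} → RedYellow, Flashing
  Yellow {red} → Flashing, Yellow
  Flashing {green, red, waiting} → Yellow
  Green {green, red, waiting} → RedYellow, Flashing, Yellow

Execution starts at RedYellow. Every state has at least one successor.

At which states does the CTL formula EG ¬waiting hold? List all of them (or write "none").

{Yellow}

States satisfying ¬waiting: {Yellow}.
States satisfying EG ¬waiting: {Yellow}.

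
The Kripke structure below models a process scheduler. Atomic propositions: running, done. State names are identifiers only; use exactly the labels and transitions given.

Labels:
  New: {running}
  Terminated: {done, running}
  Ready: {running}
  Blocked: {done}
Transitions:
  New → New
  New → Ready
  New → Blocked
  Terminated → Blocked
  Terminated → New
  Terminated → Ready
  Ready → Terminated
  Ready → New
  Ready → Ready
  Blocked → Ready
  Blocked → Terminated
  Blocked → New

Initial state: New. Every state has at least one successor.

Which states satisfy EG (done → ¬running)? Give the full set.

{New, Ready, Blocked}

States satisfying done → ¬running: {New, Ready, Blocked}.
States satisfying EG (done → ¬running): {New, Ready, Blocked}.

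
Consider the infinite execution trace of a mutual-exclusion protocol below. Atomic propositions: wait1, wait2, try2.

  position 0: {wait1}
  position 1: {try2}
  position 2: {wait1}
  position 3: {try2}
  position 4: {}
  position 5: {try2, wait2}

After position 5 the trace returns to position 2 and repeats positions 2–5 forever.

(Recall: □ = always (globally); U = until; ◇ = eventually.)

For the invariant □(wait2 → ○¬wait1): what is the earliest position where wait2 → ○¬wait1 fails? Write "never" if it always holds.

5

Check wait2 → ○¬wait1 at each position in order: 0 ✓, 1 ✓, 2 ✓, 3 ✓, 4 ✓.
At position 5 the labels are {try2, wait2} and the next position 2 has {wait1}, so wait2 → ○¬wait1 is false there. This is the first violation.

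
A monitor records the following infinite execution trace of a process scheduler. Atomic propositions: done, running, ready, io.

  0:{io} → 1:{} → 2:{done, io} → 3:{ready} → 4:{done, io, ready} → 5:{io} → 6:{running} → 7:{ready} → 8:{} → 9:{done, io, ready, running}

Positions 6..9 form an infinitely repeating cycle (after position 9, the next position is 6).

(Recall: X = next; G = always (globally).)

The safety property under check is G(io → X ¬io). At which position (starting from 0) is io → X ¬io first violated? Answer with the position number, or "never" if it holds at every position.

Check io → X ¬io at each position in order: 0 ✓, 1 ✓, 2 ✓, 3 ✓.
At position 4 the labels are {done, io, ready} and the next position 5 has {io}, so io → X ¬io is false there. This is the first violation.

4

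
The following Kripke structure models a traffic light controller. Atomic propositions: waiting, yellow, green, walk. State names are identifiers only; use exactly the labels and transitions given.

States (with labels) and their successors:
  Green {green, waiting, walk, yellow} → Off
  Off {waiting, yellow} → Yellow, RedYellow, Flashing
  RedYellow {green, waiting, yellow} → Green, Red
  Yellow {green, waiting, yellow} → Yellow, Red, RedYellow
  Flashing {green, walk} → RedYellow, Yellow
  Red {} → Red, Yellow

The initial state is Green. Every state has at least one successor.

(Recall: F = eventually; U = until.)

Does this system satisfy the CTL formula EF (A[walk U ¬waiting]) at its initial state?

Yes

States satisfying A[walk U ¬waiting]: {Flashing, Red}.
States satisfying EF (A[walk U ¬waiting]): {Green, Off, RedYellow, Yellow, Flashing, Red}.
Some path from Green reaches a state where A[walk U ¬waiting] holds.
Green ∈ Sat(EF (A[walk U ¬waiting])).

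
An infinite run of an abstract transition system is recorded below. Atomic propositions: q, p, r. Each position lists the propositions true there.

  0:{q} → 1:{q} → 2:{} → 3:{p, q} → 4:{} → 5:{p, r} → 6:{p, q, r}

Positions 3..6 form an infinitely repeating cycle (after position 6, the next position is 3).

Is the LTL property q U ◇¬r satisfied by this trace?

Yes

Walking from position 0: ◇¬r first holds at position 0, and q holds at every earlier position along the way, so q U ◇¬r holds.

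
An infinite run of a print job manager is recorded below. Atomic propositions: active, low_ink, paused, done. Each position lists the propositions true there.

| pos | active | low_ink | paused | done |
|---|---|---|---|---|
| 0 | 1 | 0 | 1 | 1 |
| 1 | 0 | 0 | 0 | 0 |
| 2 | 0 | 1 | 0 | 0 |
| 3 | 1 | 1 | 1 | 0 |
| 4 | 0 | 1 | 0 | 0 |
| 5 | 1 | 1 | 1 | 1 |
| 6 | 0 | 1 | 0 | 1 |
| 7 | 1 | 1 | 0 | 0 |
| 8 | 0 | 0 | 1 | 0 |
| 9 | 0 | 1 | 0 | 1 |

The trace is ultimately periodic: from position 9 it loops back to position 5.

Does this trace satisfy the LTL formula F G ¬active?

G ¬active is false at every position 0..9, so it never becomes true and F G ¬active fails.

Violated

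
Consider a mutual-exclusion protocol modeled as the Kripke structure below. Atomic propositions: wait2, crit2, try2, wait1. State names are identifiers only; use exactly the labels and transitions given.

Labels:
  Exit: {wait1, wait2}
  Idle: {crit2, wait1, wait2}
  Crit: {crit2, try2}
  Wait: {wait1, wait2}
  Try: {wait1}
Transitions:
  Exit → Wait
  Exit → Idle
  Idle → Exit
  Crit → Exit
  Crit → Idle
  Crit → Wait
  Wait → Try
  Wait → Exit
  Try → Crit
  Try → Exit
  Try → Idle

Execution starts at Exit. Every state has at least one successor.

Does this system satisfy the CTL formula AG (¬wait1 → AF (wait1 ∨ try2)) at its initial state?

States satisfying ¬wait1 → AF (wait1 ∨ try2): {Exit, Idle, Crit, Wait, Try}.
States satisfying AG (¬wait1 → AF (wait1 ∨ try2)): {Exit, Idle, Crit, Wait, Try}.
Every state reachable from Exit satisfies ¬wait1 → AF (wait1 ∨ try2).
Exit ∈ Sat(AG (¬wait1 → AF (wait1 ∨ try2))).

Holds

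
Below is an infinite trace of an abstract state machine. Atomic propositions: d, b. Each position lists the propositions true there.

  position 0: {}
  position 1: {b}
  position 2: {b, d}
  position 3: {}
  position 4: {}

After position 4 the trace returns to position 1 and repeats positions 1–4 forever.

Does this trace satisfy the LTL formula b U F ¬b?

Walking from position 0: F ¬b first holds at position 0, and b holds at every earlier position along the way, so b U F ¬b holds.

Satisfied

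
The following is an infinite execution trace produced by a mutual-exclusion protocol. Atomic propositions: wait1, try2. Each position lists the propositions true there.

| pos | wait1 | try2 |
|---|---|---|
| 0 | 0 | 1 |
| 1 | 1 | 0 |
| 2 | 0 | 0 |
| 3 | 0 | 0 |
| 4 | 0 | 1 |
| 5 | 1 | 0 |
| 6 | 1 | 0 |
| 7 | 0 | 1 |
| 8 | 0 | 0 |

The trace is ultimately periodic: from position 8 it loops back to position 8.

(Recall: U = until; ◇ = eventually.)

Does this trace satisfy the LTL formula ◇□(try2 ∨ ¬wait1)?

Satisfied

□(try2 ∨ ¬wait1) holds at position 7, which is reachable from 0, so ◇□(try2 ∨ ¬wait1) holds.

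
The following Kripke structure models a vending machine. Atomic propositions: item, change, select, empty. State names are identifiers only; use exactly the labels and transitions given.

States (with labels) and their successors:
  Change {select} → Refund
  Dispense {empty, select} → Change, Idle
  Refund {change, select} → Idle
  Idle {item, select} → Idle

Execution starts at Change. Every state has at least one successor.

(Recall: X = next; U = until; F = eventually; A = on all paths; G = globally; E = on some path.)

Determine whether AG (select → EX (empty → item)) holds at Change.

States satisfying select → EX (empty → item): {Change, Dispense, Refund, Idle}.
States satisfying AG (select → EX (empty → item)): {Change, Dispense, Refund, Idle}.
Every state reachable from Change satisfies select → EX (empty → item).
Change ∈ Sat(AG (select → EX (empty → item))).

Satisfied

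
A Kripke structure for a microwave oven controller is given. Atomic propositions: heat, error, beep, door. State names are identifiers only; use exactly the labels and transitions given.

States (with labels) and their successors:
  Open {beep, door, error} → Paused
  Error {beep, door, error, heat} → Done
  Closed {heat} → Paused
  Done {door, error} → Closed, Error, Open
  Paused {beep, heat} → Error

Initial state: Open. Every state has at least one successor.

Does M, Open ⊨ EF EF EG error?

Yes

States satisfying EF EG error: {Open, Error, Closed, Done, Paused}.
States satisfying EF EF EG error: {Open, Error, Closed, Done, Paused}.
Some path from Open reaches a state where EF EG error holds.
Open ∈ Sat(EF EF EG error).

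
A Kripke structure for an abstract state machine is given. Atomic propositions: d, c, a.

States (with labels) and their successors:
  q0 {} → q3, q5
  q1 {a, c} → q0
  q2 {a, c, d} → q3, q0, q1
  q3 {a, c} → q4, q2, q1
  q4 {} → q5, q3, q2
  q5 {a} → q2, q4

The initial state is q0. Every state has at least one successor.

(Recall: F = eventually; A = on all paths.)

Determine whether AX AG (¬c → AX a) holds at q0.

No

States satisfying AG (¬c → AX a): ∅.
States satisfying AX AG (¬c → AX a): ∅.
q0 ∉ Sat(AX AG (¬c → AX a)).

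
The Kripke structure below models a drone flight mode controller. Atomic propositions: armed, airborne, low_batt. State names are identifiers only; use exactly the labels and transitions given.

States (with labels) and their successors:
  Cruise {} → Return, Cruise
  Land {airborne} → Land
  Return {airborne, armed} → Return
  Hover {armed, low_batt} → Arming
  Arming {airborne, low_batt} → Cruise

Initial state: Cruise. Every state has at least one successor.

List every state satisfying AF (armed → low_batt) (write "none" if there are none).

States satisfying armed → low_batt: {Cruise, Land, Hover, Arming}.
States satisfying AF (armed → low_batt): {Cruise, Land, Hover, Arming}.

{Cruise, Land, Hover, Arming}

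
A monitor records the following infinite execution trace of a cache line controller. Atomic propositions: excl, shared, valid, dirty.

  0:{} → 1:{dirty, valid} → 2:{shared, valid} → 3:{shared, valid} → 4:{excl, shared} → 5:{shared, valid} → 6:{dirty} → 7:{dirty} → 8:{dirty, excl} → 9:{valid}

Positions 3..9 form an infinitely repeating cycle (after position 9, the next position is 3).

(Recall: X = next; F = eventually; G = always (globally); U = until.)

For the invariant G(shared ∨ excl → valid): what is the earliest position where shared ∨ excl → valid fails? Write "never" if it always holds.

Check shared ∨ excl → valid at each position in order: 0 ✓, 1 ✓, 2 ✓, 3 ✓.
At position 4 the labels are {excl, shared}, so shared ∨ excl → valid is false there. This is the first violation.

4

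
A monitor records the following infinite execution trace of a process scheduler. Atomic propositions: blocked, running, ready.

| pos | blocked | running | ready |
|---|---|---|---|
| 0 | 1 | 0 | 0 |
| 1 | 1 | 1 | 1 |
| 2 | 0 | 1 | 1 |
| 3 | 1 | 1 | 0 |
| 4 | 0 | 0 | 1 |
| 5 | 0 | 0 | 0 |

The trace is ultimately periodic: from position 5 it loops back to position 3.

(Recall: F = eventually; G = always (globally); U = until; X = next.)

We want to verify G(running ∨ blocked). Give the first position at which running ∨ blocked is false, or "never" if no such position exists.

4

Check running ∨ blocked at each position in order: 0 ✓, 1 ✓, 2 ✓, 3 ✓.
At position 4 the labels are {ready}, so running ∨ blocked is false there. This is the first violation.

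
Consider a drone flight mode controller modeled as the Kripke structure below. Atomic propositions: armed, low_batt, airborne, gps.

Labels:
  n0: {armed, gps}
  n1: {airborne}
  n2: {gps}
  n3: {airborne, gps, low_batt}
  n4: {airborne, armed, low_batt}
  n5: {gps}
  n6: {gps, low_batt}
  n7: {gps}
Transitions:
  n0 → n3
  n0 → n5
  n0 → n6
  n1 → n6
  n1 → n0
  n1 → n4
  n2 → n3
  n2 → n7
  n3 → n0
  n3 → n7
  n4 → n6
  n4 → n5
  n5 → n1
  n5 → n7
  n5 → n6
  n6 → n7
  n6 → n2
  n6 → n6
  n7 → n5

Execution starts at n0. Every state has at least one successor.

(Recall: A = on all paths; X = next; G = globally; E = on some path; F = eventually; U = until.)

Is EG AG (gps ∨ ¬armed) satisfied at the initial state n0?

States satisfying AG (gps ∨ ¬armed): ∅.
States satisfying EG AG (gps ∨ ¬armed): ∅.
No suitable path/successor from n0 witnesses the formula.
n0 ∉ Sat(EG AG (gps ∨ ¬armed)).

Violated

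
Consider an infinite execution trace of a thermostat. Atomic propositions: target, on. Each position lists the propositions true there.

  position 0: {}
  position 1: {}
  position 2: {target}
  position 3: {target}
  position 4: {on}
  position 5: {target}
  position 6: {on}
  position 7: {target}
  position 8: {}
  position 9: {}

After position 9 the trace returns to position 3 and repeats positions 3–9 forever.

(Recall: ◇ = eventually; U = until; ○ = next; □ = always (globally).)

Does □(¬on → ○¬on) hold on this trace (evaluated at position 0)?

¬on → ○¬on must hold at every position from 0 onward. It fails at position 3, so □(¬on → ○¬on) is false.
Positions where ¬on holds: 0, 1, 2, 3, 5, 7, 8, 9.
Check ○¬on at each: 0→ok, 1→ok, 2→ok, 3→fails, 5→fails, 7→ok, 8→ok, 9→ok.

Violated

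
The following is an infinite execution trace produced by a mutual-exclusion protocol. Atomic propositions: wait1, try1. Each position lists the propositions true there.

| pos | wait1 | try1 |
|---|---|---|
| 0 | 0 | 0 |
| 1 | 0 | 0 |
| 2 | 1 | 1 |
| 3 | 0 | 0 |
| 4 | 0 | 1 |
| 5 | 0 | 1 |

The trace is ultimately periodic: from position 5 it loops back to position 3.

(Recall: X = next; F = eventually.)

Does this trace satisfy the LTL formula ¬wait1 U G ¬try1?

Walking from position 0: at position 2, G ¬try1 has not yet held and ¬wait1 fails, so ¬wait1 U G ¬try1 is false.

No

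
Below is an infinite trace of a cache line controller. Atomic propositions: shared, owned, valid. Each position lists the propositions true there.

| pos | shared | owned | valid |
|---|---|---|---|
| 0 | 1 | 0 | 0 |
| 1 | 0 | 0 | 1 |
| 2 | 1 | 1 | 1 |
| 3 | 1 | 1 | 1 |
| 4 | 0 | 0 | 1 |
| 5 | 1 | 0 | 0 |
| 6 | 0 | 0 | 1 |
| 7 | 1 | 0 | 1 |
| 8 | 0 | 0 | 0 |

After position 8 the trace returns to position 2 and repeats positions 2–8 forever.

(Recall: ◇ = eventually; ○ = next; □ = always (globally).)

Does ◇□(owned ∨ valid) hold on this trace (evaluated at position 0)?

Violated

□(owned ∨ valid) is false at every position 0..8, so it never becomes true and ◇□(owned ∨ valid) fails.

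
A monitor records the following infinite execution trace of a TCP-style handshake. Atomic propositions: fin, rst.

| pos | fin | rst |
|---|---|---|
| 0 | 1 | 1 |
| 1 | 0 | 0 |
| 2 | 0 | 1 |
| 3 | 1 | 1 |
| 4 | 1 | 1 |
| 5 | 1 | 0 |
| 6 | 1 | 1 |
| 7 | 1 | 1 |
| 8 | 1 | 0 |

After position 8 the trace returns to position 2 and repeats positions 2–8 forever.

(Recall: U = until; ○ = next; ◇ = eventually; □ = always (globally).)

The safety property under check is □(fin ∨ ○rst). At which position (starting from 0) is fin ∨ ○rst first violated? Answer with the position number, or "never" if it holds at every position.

never

fin ∨ ○rst holds at every position 0..8, and those are all the positions the trace ever visits, so the invariant □(fin ∨ ○rst) is never violated.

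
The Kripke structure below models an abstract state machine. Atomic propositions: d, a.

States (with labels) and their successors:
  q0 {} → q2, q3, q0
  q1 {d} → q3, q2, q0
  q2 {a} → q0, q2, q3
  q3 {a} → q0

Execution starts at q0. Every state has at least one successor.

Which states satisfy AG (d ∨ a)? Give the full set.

none

States satisfying d ∨ a: {q1, q2, q3}.
States satisfying AG (d ∨ a): ∅.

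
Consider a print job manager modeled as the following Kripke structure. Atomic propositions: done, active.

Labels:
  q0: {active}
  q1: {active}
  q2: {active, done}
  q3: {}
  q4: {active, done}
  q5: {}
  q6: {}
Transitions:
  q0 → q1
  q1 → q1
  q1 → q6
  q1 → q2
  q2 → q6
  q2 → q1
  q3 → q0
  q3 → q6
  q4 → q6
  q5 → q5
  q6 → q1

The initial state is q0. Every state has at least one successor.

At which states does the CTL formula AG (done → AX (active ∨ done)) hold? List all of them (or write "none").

{q5}

States satisfying done → AX (active ∨ done): {q0, q1, q3, q5, q6}.
States satisfying AG (done → AX (active ∨ done)): {q5}.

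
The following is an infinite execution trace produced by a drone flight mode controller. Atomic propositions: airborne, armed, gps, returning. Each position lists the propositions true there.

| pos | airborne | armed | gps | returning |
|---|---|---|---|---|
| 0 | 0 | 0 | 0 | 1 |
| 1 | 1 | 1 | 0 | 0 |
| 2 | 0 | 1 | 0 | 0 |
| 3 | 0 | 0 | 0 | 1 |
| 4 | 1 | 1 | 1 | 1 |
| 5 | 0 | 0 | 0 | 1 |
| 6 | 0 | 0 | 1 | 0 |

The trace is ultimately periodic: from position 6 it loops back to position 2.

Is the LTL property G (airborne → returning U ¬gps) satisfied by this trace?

Yes

airborne → returning U ¬gps holds at every position 0..6, and those are all positions ever visited, so G (airborne → returning U ¬gps) holds.
Positions where airborne holds: 1, 4.
Check returning U ¬gps at each: 1→ok, 4→ok.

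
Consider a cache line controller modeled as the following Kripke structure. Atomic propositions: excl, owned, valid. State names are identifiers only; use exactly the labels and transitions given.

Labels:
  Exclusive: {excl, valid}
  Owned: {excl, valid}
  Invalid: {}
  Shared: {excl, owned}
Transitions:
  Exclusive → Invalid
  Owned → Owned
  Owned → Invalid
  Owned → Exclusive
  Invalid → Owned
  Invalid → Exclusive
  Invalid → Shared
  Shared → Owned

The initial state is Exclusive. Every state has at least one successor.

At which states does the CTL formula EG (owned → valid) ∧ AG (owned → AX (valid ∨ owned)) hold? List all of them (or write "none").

States satisfying owned → valid: {Exclusive, Owned, Invalid}.
States satisfying EG (owned → valid): {Exclusive, Owned, Invalid}.
States satisfying owned → AX (valid ∨ owned): {Exclusive, Owned, Invalid, Shared}.
States satisfying AG (owned → AX (valid ∨ owned)): {Exclusive, Owned, Invalid, Shared}.
States satisfying EG (owned → valid) ∧ AG (owned → AX (valid ∨ owned)): {Exclusive, Owned, Invalid}.

{Exclusive, Owned, Invalid}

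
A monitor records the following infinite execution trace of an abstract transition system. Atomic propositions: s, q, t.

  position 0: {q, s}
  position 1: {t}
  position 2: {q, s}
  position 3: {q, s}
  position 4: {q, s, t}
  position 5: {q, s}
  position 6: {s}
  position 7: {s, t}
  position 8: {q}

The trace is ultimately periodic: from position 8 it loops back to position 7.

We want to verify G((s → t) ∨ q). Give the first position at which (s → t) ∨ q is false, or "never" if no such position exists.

Check (s → t) ∨ q at each position in order: 0 ✓, 1 ✓, 2 ✓, 3 ✓, 4 ✓, 5 ✓.
At position 6 the labels are {s}, so (s → t) ∨ q is false there. This is the first violation.

6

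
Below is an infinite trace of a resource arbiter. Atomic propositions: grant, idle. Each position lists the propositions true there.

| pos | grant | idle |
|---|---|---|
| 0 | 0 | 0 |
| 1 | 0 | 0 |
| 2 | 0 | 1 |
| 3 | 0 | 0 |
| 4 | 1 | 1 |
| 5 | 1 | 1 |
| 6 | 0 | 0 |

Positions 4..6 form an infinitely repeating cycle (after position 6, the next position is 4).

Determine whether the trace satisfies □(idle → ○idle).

Violated

idle → ○idle must hold at every position from 0 onward. It fails at position 2, so □(idle → ○idle) is false.
Positions where idle holds: 2, 4, 5.
Check ○idle at each: 2→fails, 4→ok, 5→fails.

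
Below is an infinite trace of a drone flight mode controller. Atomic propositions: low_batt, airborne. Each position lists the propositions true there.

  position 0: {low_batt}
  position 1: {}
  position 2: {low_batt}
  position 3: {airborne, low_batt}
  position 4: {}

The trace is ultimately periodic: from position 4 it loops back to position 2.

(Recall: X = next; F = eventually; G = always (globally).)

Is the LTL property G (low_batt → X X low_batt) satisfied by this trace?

No

low_batt → X X low_batt must hold at every position from 0 onward. It fails at position 2, so G (low_batt → X X low_batt) is false.
Positions where low_batt holds: 0, 2, 3.
Check X X low_batt at each: 0→ok, 2→fails, 3→ok.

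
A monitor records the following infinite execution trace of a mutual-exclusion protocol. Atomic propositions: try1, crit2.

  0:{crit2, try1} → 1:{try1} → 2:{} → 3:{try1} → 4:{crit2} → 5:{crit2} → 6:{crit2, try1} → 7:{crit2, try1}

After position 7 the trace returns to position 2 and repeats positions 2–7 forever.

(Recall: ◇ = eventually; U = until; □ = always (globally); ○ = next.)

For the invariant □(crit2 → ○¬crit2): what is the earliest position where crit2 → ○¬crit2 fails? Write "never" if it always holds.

4

Check crit2 → ○¬crit2 at each position in order: 0 ✓, 1 ✓, 2 ✓, 3 ✓.
At position 4 the labels are {crit2} and the next position 5 has {crit2}, so crit2 → ○¬crit2 is false there. This is the first violation.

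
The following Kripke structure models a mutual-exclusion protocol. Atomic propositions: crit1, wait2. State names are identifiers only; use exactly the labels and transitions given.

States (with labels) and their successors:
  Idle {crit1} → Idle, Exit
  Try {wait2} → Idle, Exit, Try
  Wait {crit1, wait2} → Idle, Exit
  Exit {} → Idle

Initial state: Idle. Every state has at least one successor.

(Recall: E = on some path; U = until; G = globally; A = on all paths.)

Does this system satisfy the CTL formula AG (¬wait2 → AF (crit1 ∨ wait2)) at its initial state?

Holds

States satisfying ¬wait2 → AF (crit1 ∨ wait2): {Idle, Try, Wait, Exit}.
States satisfying AG (¬wait2 → AF (crit1 ∨ wait2)): {Idle, Try, Wait, Exit}.
Every state reachable from Idle satisfies ¬wait2 → AF (crit1 ∨ wait2).
Idle ∈ Sat(AG (¬wait2 → AF (crit1 ∨ wait2))).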